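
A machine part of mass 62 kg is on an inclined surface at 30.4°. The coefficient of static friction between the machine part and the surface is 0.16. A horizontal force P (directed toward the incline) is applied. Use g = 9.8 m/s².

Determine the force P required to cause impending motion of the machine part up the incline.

P ≈ 501 N

At impending motion up the slope, friction acts down-slope at its limit: f = μ_s N.
Perpendicular to the incline: N = m g cos θ + P sin θ.
Along the incline: P cos θ = m g sin θ + μ_s N = m g sin θ + μ_s (m g cos θ + P sin θ).
Solving, P (cos θ − μ_s sin θ) = m g (sin θ + μ_s cos θ), so P = 62×9.8×(sin 30.4° + 0.16 cos 30.4°)/(cos 30.4° − 0.16 sin 30.4°) = 608×0.644/0.7815 = 501 N.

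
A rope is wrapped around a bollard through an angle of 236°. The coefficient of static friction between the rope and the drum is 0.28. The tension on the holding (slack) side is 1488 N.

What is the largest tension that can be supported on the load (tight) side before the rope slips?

T_max ≈ 4710 N

At impending slip the capstan equation gives T₂/T₁ = e^{μβ} with β in radians.
β = 236° × π/180 = 4.119 rad.
e^{μβ} = e^{0.28×4.119} = 3.169.
T₂ = T₁ · e^{μβ} = 1488 × 3.169 = 4710 N.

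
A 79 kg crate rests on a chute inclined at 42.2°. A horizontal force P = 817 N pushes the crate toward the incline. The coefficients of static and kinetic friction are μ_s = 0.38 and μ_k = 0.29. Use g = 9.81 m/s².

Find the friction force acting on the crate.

Resolve perpendicular to the incline: N = m g cos θ + P sin θ = 79×9.81×cos 42.2° + 817×sin 42.2° = 1123 N.
Parallel to the incline: P cos θ − m g sin θ = 605.2 − 520.6 = 84.66 N; the friction needed to balance this is 84.66 N acting down the slope.
Maximum static friction: μ_s N = 0.38 × 1123 = 426.7 N.
Since 84.66 N is within the 426.7 N limit, the crate stays put and friction is exactly 84.7 N.

f ≈ 84.7 N (down the incline)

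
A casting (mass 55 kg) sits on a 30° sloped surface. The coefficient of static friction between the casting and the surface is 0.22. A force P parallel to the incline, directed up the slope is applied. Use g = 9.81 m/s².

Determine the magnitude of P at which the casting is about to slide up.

P ≈ 373 N

At impending motion up the slope, friction acts down-slope at its limit: f = μ_s N.
P is parallel to the surface, so N = m g cos θ = 467 N.
Along the incline: P = m g sin θ + μ_s N = 270 + 0.22×467 = 373 N.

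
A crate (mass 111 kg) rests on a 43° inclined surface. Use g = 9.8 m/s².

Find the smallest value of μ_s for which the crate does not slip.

μ_s,min ≈ 0.933

At the slip threshold m g sin θ = μ_s m g cos θ, so μ_s,min = tan θ.
μ_s,min = tan 43° = 0.933.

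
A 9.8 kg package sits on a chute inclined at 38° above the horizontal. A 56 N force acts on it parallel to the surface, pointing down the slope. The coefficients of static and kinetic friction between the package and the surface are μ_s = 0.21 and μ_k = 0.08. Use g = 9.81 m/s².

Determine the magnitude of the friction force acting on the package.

f ≈ 6.06 N (up the incline)

Perpendicular to the surface, N = m g cos θ = 9.8·9.81·cos 38° = 75.76 N.
The friction needed for equilibrium is m g sin θ + P = 59.19 + 56 = 115.2 N, measured positive up-slope.
Static friction can supply at most μ_s N = 15.91 N.
Since |115.2| > 15.91 N, static friction cannot hold it; the package slides down the incline and kinetic friction applies: f = μ_k N = 0.08 × 75.76 = 6.06 N.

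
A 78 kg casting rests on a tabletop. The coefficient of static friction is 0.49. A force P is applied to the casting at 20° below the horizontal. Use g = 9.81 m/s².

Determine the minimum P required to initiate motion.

P ≈ 486 N

N = m g + P sin α (the push presses the casting into the tabletop).
At impending slip, P cos α = μ_s N = μ_s (m g + P sin α).
Solving: P (cos α − μ_s sin α) = μ_s m g → P = 0.49×765/(cos 20° − 0.49 sin 20°) = 375/0.7721 = 486 N.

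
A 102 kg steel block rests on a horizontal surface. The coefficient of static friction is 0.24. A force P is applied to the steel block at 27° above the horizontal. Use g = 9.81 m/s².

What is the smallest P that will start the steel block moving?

P ≈ 240 N

N = m g − P sin α (the pull lifts the steel block).
At impending slip, P cos α = μ_s N = μ_s (m g − P sin α).
Solving: P (cos α + μ_s sin α) = μ_s m g → P = 0.24×1000/(cos 27° + 0.24 sin 27°) = 240/1 = 240 N.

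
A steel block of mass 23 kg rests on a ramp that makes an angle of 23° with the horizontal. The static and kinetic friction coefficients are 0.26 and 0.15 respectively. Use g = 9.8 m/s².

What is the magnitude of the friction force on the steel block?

Normal force: N = m g cos θ = 23 × 9.8 × cos 23° = 207.5 N.
For equilibrium along the incline, friction must balance the weight component: f = m g sin θ = 88.07 N up the slope.
Maximum static friction available: μ_s N = 0.26 × 207.5 = 53.95 N.
|88.07| exceeds 53.95 N, so the steel block slips down-slope; friction is kinetic, f = μ_k N = 0.15×207.5 = 31.1 N.

f ≈ 31.1 N (up the incline)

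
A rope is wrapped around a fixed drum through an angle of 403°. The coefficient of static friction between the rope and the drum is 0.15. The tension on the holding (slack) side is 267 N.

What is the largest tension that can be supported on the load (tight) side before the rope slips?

At impending slip the capstan equation gives T₂/T₁ = e^{μβ} with β in radians.
β = 403° × π/180 = 7.034 rad.
e^{μβ} = e^{0.15×7.034} = 2.872.
T₂ = T₁ · e^{μβ} = 267 × 2.872 = 767 N.

T_max ≈ 767 N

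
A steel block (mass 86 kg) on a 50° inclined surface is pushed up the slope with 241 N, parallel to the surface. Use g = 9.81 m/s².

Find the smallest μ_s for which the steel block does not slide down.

N = m g cos θ = 542.3 N.
Friction must make up the shortfall along the incline: f = m g sin θ − P = 646.3 − 241 = 405.3 N.
At the threshold f = μ_s N, so μ_s,min = 405.3/542.3 = 0.747.

μ_s,min ≈ 0.747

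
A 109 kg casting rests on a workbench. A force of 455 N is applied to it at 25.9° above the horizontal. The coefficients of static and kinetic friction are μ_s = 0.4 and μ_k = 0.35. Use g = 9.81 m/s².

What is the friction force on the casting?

Vertical equilibrium gives N = m g − P sin α = 870.5 N.
For equilibrium, f = P cos α = 455×cos 25.9° = 409.3 N.
μ_s N = 0.4 × 870.5 = 348.2 N.
The required friction exceeds μ_s N, so the casting moves and f = μ_k N = 305 N.

f ≈ 305 N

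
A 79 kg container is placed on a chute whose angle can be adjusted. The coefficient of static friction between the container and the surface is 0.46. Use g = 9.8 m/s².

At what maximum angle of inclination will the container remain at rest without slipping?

At the slip threshold, m g sin θ = μ_s · m g cos θ, so tan θ = μ_s.
θ_max = arctan(0.46) = 24.7°.

θ_max ≈ 24.7°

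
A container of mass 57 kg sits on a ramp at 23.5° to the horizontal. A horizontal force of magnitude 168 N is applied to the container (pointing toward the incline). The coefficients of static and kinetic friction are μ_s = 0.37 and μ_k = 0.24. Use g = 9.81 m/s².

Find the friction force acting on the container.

Resolve perpendicular to the incline: N = m g cos θ + P sin θ = 57×9.81×cos 23.5° + 168×sin 23.5° = 579.8 N.
Along the incline, the net driving force (taking up-slope positive) is P cos θ − m g sin θ = 154.1 − 223 = -68.9 N, so equilibrium requires friction f = 68.9 N (up-slope).
The limit of static friction is μ_s N = 214.5 N.
|f_req| = 68.9 ≤ 214.5 N → the container is in equilibrium; friction equals the required value.

f ≈ 68.9 N (up the incline)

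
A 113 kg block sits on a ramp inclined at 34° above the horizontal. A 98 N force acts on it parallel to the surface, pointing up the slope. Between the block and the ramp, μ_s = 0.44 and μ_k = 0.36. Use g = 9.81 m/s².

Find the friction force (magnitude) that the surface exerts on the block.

Perpendicular to the surface, N = m g cos θ = 113·9.81·cos 34° = 919 N.
For equilibrium along the incline the friction force must supply f = m g sin θ − P = 619.9 − 98 = 521.9 N (positive meaning up-slope).
Static friction can supply at most μ_s N = 404.4 N.
|521.9| exceeds 404.4 N, so the block slips down-slope; friction is kinetic, f = μ_k N = 0.36×919 = 331 N.

f ≈ 331 N (up the incline)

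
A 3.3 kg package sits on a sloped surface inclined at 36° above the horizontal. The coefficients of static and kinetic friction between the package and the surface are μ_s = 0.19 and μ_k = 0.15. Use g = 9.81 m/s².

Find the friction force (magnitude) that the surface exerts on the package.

Normal force: N = m g cos θ = 3.3 × 9.81 × cos 36° = 26.19 N.
For equilibrium along the incline, friction must balance the weight component: f = m g sin θ = 19.03 N up the slope.
The static-friction ceiling is μ_s N = 0.19 × 26.19 = 4.976 N.
Since |19.03| > 4.976 N, static friction cannot hold it; the package slides down the incline and kinetic friction applies: f = μ_k N = 0.15 × 26.19 = 3.93 N.

f ≈ 3.93 N (up the incline)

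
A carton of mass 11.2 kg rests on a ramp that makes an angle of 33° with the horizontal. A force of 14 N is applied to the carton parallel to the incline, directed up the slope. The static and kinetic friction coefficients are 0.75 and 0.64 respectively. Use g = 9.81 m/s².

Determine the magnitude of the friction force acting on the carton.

f ≈ 45.8 N (up the incline)

Perpendicular to the surface, N = m g cos θ = 11.2·9.81·cos 33° = 92.15 N.
Parallel to the incline, ΣF = 0 gives f = m g sin θ − P = 59.84 − 14 = 45.84 N (up-slope positive).
Static friction can supply at most μ_s N = 69.11 N.
Since |45.84| ≤ 69.11 N, the carton remains in static equilibrium and friction takes exactly the required value.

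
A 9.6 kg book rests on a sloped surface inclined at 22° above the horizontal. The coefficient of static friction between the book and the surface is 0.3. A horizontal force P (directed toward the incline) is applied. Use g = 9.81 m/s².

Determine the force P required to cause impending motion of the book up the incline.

At impending motion up the slope, friction acts down-slope at its limit: f = μ_s N.
Perpendicular to the incline: N = m g cos θ + P sin θ.
Along the incline: P cos θ = m g sin θ + μ_s N = m g sin θ + μ_s (m g cos θ + P sin θ).
Solving, P (cos θ − μ_s sin θ) = m g (sin θ + μ_s cos θ), so P = 9.6×9.81×(sin 22° + 0.3 cos 22°)/(cos 22° − 0.3 sin 22°) = 94.2×0.6528/0.8148 = 75.4 N.

P ≈ 75.4 N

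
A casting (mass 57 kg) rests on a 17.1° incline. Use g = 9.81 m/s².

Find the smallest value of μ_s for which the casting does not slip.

μ_s,min ≈ 0.308

At the slip threshold m g sin θ = μ_s m g cos θ, so μ_s,min = tan θ.
μ_s,min = tan 17.1° = 0.308.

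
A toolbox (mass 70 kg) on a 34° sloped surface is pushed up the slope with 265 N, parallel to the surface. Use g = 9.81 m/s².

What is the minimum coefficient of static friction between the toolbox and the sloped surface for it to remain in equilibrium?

μ_s,min ≈ 0.209

N = m g cos θ = 569.3 N.
Friction must make up the shortfall along the incline: f = m g sin θ − P = 384 − 265 = 119 N.
At the threshold f = μ_s N, so μ_s,min = 119/569.3 = 0.209.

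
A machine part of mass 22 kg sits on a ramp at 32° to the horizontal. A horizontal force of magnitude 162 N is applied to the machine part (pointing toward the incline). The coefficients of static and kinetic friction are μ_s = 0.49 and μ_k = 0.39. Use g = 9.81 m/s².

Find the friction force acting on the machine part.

Resolve perpendicular to the incline: N = m g cos θ + P sin θ = 22×9.81×cos 32° + 162×sin 32° = 268.9 N.
Along the incline, the net driving force (taking up-slope positive) is P cos θ − m g sin θ = 137.4 − 114.4 = 23.02 N, so equilibrium requires friction f = -23.02 N (down-slope).
The limit of static friction is μ_s N = 131.7 N.
Since 23.02 N is within the 131.7 N limit, the machine part stays put and friction is exactly 23 N.

f ≈ 23 N (down the incline)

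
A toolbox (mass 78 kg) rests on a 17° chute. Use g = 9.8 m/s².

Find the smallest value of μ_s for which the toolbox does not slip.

At the slip threshold m g sin θ = μ_s m g cos θ, so μ_s,min = tan θ.
μ_s,min = tan 17° = 0.306.

μ_s,min ≈ 0.306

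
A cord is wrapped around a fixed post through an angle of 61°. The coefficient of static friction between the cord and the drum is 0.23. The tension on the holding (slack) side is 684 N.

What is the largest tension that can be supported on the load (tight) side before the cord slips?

At impending slip the capstan equation gives T₂/T₁ = e^{μβ} with β in radians.
β = 61° × π/180 = 1.065 rad.
e^{μβ} = e^{0.23×1.065} = 1.277.
T₂ = T₁ · e^{μβ} = 684 × 1.277 = 874 N.

T_max ≈ 874 N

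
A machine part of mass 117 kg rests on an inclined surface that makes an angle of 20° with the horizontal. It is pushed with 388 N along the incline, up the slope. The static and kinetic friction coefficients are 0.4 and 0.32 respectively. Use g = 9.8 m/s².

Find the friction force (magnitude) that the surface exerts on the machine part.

f ≈ 4.16 N (up the incline)

Normal force: N = m g cos θ = 117 × 9.8 × cos 20° = 1077 N.
Parallel to the incline, ΣF = 0 gives f = m g sin θ − P = 392.2 − 388 = 4.16 N (up-slope positive).
Static friction can supply at most μ_s N = 431 N.
Since |4.16| ≤ 431 N, no slip — friction simply equals what equilibrium demands.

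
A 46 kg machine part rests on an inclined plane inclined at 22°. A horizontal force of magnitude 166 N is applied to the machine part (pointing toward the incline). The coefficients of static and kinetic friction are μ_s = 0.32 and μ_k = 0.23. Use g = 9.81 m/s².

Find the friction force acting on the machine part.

Resolve perpendicular to the incline: N = m g cos θ + P sin θ = 46×9.81×cos 22° + 166×sin 22° = 480.6 N.
Parallel to the incline: P cos θ − m g sin θ = 153.9 − 169 = -15.13 N; the friction needed to balance this is 15.13 N acting up the slope.
Maximum static friction: μ_s N = 0.32 × 480.6 = 153.8 N.
|f_req| = 15.13 ≤ 153.8 N → the machine part is in equilibrium; friction equals the required value.

f ≈ 15.1 N (up the incline)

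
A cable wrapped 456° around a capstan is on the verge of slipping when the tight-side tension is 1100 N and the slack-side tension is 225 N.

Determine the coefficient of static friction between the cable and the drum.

μ ≈ 0.199

T₂/T₁ = e^{μβ} → μ = ln(T₂/T₁)/β.
β = 456° = 7.959 rad.
μ = ln(1100/225)/7.959 = ln(4.889)/7.959 = 0.199.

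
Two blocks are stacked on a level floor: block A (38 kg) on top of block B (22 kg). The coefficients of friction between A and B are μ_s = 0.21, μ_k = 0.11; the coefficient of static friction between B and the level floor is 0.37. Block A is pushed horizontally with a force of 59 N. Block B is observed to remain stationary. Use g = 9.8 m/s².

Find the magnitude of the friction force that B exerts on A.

f ≈ 59 N

Between the blocks, N₁ = m_A g = 372.4 N.
Maximum static friction on A from B: μ_s N₁ = 0.21×372.4 = 78.2 N.
Since P = 59 N ≤ 78.2 N, A does not slip on B; friction on A equals P = 59 N.
B experiences an equal 59 N forward from A (third law). B is in equilibrium, so the floor supplies f₂ = 59 N of static friction (limit μ_s(m_A+m_B)g = 217.6 N, not exceeded).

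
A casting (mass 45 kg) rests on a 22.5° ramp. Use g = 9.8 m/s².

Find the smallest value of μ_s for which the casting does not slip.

μ_s,min ≈ 0.414

At the slip threshold m g sin θ = μ_s m g cos θ, so μ_s,min = tan θ.
μ_s,min = tan 22.5° = 0.414.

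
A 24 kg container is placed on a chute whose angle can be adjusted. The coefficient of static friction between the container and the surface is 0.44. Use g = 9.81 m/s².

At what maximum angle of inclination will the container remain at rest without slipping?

At the slip threshold, m g sin θ = μ_s · m g cos θ, so tan θ = μ_s.
θ_max = arctan(0.44) = 23.7°.

θ_max ≈ 23.7°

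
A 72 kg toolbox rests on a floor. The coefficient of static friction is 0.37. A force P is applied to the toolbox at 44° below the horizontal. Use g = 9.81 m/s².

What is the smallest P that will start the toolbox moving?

P ≈ 565 N

N = m g + P sin α (the push presses the toolbox into the floor).
At impending slip, P cos α = μ_s N = μ_s (m g + P sin α).
Solving: P (cos α − μ_s sin α) = μ_s m g → P = 0.37×706/(cos 44° − 0.37 sin 44°) = 261/0.4623 = 565 N.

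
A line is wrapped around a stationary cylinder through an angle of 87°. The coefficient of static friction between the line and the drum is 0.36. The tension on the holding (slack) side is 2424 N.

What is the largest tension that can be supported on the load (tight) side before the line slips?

At impending slip the capstan equation gives T₂/T₁ = e^{μβ} with β in radians.
β = 87° × π/180 = 1.518 rad.
e^{μβ} = e^{0.36×1.518} = 1.727.
T₂ = T₁ · e^{μβ} = 2424 × 1.727 = 4190 N.

T_max ≈ 4190 N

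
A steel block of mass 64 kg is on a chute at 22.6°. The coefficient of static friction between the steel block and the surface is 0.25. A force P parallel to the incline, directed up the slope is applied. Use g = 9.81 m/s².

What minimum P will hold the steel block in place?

P_min ≈ 96.4 N

The steel block tends to slide down (tan θ > μ_s), so at the point of impending slip friction acts up-slope at its limit: f = μ_s N.
P is parallel to the surface, so N = m g cos θ = 580 N.
Along the incline: P + μ_s N = m g sin θ, so P = 241 − 0.25×580 = 96.4 N.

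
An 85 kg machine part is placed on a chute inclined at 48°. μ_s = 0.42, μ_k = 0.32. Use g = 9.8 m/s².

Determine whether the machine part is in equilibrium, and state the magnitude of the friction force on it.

f ≈ 178 N

N = m g cos θ = 557 N.
Down-slope weight component: m g sin θ = 619 N.
μ_s N = 234 N.
619 > 234 N, so it slides; kinetic friction f = μ_k N = 0.32×557 = 178 N.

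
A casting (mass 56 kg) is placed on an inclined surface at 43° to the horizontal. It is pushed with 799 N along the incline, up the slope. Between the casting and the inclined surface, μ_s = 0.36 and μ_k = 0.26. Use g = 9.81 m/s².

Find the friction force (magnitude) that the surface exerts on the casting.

Perpendicular to the surface, N = m g cos θ = 56·9.81·cos 43° = 401.8 N.
Parallel to the incline, ΣF = 0 gives f = m g sin θ − P = 374.7 − 799 = -424.3 N (up-slope positive).
Maximum static friction available: μ_s N = 0.36 × 401.8 = 144.6 N.
Since |-424.3| > 144.6 N, static friction cannot hold it; the casting slides up the incline and kinetic friction applies: f = μ_k N = 0.26 × 401.8 = 104 N.

f ≈ 104 N (down the incline)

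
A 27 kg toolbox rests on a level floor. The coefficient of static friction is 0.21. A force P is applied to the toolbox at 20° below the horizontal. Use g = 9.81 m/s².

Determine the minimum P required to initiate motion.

N = m g + P sin α (the push presses the toolbox into the level floor).
At impending slip, P cos α = μ_s N = μ_s (m g + P sin α).
Solving: P (cos α − μ_s sin α) = μ_s m g → P = 0.21×265/(cos 20° − 0.21 sin 20°) = 55.6/0.8679 = 64.1 N.

P ≈ 64.1 N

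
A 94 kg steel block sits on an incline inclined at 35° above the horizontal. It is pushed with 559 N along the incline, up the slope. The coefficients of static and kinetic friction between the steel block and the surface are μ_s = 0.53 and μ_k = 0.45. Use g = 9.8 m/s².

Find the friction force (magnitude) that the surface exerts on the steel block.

f ≈ 30.6 N (down the incline)

The normal reaction is N = m g cos θ = 754.6 N.
For equilibrium along the incline the friction force must supply f = m g sin θ − P = 528.4 − 559 = -30.62 N (positive meaning up-slope).
The static-friction ceiling is μ_s N = 0.53 × 754.6 = 399.9 N.
Since |-30.62| ≤ 399.9 N, the steel block remains in static equilibrium and friction takes exactly the required value.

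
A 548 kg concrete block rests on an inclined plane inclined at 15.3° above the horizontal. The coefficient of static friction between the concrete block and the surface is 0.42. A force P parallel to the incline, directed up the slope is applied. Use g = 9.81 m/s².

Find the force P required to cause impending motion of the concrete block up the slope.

P ≈ 3600 N

At impending motion up the slope, friction acts down-slope at its limit: f = μ_s N.
P is parallel to the surface, so N = m g cos θ = 5190 N.
Along the incline: P = m g sin θ + μ_s N = 1420 + 0.42×5190 = 3600 N.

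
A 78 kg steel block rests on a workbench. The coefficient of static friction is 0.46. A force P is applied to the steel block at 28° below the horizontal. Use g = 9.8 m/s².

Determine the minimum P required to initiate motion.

N = m g + P sin α (the push presses the steel block into the workbench).
At impending slip, P cos α = μ_s N = μ_s (m g + P sin α).
Solving: P (cos α − μ_s sin α) = μ_s m g → P = 0.46×764/(cos 28° − 0.46 sin 28°) = 352/0.667 = 527 N.

P ≈ 527 N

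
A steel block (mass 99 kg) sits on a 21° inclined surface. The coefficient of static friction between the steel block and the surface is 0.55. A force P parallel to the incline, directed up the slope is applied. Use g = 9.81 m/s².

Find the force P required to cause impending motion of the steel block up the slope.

At impending motion up the slope, friction acts down-slope at its limit: f = μ_s N.
P is parallel to the surface, so N = m g cos θ = 907 N.
Along the incline: P = m g sin θ + μ_s N = 348 + 0.55×907 = 847 N.

P ≈ 847 N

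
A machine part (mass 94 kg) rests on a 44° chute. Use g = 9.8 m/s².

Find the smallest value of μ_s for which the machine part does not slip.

μ_s,min ≈ 0.966

At the slip threshold m g sin θ = μ_s m g cos θ, so μ_s,min = tan θ.
μ_s,min = tan 44° = 0.966.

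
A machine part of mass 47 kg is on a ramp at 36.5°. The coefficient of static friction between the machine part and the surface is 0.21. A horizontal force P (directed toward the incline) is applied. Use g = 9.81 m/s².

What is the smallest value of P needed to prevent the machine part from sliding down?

P_min ≈ 211 N

The machine part tends to slide down (tan θ > μ_s), so at the point of impending slip friction acts up-slope at its limit: f = μ_s N.
Perpendicular to the incline: N = m g cos θ + P sin θ.
Along the incline: P cos θ + μ_s N = m g sin θ, i.e. P cos θ + μ_s (m g cos θ + P sin θ) = m g sin θ.
Solving, P (cos θ + μ_s sin θ) = m g (sin θ − μ_s cos θ), so P = 461×0.426/0.9288 = 211 N.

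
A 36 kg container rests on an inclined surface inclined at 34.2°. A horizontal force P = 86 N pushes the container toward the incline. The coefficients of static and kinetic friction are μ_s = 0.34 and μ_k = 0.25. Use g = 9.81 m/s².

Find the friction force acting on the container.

Normal direction: N = m g cos θ + P sin θ = 340.4 N.
Parallel to the incline: P cos θ − m g sin θ = 71.13 − 198.5 = -127.4 N; the friction needed to balance this is 127.4 N acting up the slope.
Maximum static friction: μ_s N = 0.34 × 340.4 = 115.7 N.
The required 127.4 N exceeds the static limit, so the container slides down-slope and f = μ_k N = 0.25×340.4 = 85.1 N.

f ≈ 85.1 N (up the incline)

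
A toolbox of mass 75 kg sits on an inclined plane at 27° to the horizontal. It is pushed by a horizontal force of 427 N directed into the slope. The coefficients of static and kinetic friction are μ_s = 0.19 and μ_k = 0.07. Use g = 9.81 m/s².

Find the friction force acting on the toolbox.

Normal direction: N = m g cos θ + P sin θ = 849.4 N.
Along the incline, the net driving force (taking up-slope positive) is P cos θ − m g sin θ = 380.5 − 334 = 46.44 N, so equilibrium requires friction f = -46.44 N (down-slope).
Maximum static friction: μ_s N = 0.19 × 849.4 = 161.4 N.
Since 46.44 N is within the 161.4 N limit, the toolbox stays put and friction is exactly 46.4 N.

f ≈ 46.4 N (down the incline)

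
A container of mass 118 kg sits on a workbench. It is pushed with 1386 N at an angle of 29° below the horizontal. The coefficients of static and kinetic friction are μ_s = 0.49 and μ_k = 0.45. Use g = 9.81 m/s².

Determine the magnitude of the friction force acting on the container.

N = m g + P sin α = 1158 + 1386×sin 29° = 1830 N.
Horizontally, friction must balance P cos α = 1212 N.
μ_s N = 0.49 × 1830 = 896.5 N.
The required friction exceeds μ_s N, so the container moves and f = μ_k N = 823 N.

f ≈ 823 N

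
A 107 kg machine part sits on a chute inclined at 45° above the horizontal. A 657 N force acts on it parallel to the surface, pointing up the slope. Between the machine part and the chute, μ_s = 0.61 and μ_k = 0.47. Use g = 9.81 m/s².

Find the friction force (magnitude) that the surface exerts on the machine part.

Normal force: N = m g cos θ = 107 × 9.81 × cos 45° = 742.2 N.
The friction needed for equilibrium is m g sin θ − P = 742.2 − 657 = 85.23 N, measured positive up-slope.
Maximum static friction available: μ_s N = 0.61 × 742.2 = 452.8 N.
Since |85.23| ≤ 452.8 N, the machine part remains in static equilibrium and friction takes exactly the required value.

f ≈ 85.2 N (up the incline)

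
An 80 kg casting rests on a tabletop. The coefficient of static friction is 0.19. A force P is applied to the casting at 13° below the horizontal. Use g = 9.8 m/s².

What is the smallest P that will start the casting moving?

P ≈ 160 N

N = m g + P sin α (the push presses the casting into the tabletop).
At impending slip, P cos α = μ_s N = μ_s (m g + P sin α).
Solving: P (cos α − μ_s sin α) = μ_s m g → P = 0.19×784/(cos 13° − 0.19 sin 13°) = 149/0.9316 = 160 N.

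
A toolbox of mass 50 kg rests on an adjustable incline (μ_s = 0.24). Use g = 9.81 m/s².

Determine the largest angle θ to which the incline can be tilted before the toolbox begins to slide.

At the slip threshold, m g sin θ = μ_s · m g cos θ, so tan θ = μ_s.
θ_max = arctan(0.24) = 13.5°.

θ_max ≈ 13.5°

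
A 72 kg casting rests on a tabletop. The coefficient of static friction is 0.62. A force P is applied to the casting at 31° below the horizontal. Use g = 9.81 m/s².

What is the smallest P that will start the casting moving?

P ≈ 814 N

N = m g + P sin α (the push presses the casting into the tabletop).
At impending slip, P cos α = μ_s N = μ_s (m g + P sin α).
Solving: P (cos α − μ_s sin α) = μ_s m g → P = 0.62×706/(cos 31° − 0.62 sin 31°) = 438/0.5378 = 814 N.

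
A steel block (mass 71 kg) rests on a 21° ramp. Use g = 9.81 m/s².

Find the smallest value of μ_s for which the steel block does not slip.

μ_s,min ≈ 0.384

At the slip threshold m g sin θ = μ_s m g cos θ, so μ_s,min = tan θ.
μ_s,min = tan 21° = 0.384.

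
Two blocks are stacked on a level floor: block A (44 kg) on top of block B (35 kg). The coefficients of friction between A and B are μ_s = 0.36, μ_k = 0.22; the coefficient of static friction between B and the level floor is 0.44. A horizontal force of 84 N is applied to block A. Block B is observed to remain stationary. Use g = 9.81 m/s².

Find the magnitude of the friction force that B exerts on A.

f ≈ 84 N

Between the blocks, N₁ = m_A g = 431.6 N.
So the A–B interface can sustain at most μ_s N₁ = 155.4 N of static friction.
Since P = 84 N ≤ 155.4 N, A does not slip on B; friction on A equals P = 84 N.
B experiences an equal 84 N forward from A (third law). B is in equilibrium, so the floor supplies f₂ = 84 N of static friction (limit μ_s(m_A+m_B)g = 341 N, not exceeded).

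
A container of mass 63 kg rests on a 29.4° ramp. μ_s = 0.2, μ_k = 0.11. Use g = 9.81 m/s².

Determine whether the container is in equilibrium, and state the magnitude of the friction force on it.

N = m g cos θ = 538 N.
Down-slope weight component: m g sin θ = 303 N.
μ_s N = 108 N.
303 > 108 N, so it slides; kinetic friction f = μ_k N = 0.11×538 = 59.2 N.

f ≈ 59.2 N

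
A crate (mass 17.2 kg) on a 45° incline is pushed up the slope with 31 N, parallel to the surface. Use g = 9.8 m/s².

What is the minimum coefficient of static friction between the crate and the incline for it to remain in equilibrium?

μ_s,min ≈ 0.74

N = m g cos θ = 119.2 N.
Friction must make up the shortfall along the incline: f = m g sin θ − P = 119.2 − 31 = 88.19 N.
At the threshold f = μ_s N, so μ_s,min = 88.19/119.2 = 0.74.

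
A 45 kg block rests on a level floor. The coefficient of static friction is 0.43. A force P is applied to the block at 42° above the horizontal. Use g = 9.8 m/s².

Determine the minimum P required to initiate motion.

N = m g − P sin α (the pull lifts the block).
At impending slip, P cos α = μ_s N = μ_s (m g − P sin α).
Solving: P (cos α + μ_s sin α) = μ_s m g → P = 0.43×441/(cos 42° + 0.43 sin 42°) = 190/1.031 = 184 N.

P ≈ 184 N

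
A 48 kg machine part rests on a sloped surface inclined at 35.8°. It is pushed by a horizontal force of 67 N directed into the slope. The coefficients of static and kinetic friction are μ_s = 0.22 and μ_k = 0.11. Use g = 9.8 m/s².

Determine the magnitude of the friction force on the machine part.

The horizontal push has a component P sin θ into the surface, so N = m g cos θ + P sin θ = 381.5 + 39.19 = 420.7 N.
Parallel to the incline: P cos θ − m g sin θ = 54.34 − 275.2 = -220.8 N; the friction needed to balance this is 220.8 N acting up the slope.
The limit of static friction is μ_s N = 92.56 N.
|f_req| = 220.8 > 92.56 N → the machine part slides down the incline; f = μ_k N = 0.11 × 420.7 = 46.3 N.

f ≈ 46.3 N (up the incline)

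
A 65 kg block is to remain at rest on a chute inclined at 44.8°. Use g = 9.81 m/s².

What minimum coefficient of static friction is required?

μ_s,min ≈ 0.993

At the slip threshold m g sin θ = μ_s m g cos θ, so μ_s,min = tan θ.
μ_s,min = tan 44.8° = 0.993.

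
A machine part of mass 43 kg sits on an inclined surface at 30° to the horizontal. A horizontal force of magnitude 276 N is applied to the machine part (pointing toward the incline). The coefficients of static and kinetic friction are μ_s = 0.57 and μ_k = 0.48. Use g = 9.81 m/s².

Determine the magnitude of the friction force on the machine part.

Resolve perpendicular to the incline: N = m g cos θ + P sin θ = 43×9.81×cos 30° + 276×sin 30° = 503.3 N.
Parallel to the incline: P cos θ − m g sin θ = 239 − 210.9 = 28.11 N; the friction needed to balance this is 28.11 N acting down the slope.
Maximum static friction: μ_s N = 0.57 × 503.3 = 286.9 N.
Since 28.11 N is within the 286.9 N limit, the machine part stays put and friction is exactly 28.1 N.

f ≈ 28.1 N (down the incline)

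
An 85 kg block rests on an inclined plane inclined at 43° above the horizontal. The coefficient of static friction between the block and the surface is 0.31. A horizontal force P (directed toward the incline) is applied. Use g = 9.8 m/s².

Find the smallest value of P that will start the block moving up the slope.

At impending motion up the slope, friction acts down-slope at its limit: f = μ_s N.
Perpendicular to the incline: N = m g cos θ + P sin θ.
Along the incline: P cos θ = m g sin θ + μ_s N = m g sin θ + μ_s (m g cos θ + P sin θ).
Solving, P (cos θ − μ_s sin θ) = m g (sin θ + μ_s cos θ), so P = 85×9.8×(sin 43° + 0.31 cos 43°)/(cos 43° − 0.31 sin 43°) = 833×0.9087/0.5199 = 1460 N.

P ≈ 1460 N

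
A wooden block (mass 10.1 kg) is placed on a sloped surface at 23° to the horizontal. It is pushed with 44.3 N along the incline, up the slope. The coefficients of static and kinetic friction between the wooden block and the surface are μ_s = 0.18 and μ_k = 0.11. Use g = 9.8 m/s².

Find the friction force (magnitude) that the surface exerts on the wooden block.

f ≈ 5.63 N (down the incline)

Normal force: N = m g cos θ = 10.1 × 9.8 × cos 23° = 91.11 N.
The friction needed for equilibrium is m g sin θ − P = 38.67 − 44.3 = -5.625 N, measured positive up-slope.
Static friction can supply at most μ_s N = 16.4 N.
Since |-5.625| ≤ 16.4 N, no slip — friction simply equals what equilibrium demands.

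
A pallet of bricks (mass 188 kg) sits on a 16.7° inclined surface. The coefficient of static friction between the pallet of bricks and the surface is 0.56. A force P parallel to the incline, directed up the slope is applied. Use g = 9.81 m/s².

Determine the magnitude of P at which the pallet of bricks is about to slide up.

P ≈ 1520 N

At impending motion up the slope, friction acts down-slope at its limit: f = μ_s N.
P is parallel to the surface, so N = m g cos θ = 1770 N.
Along the incline: P = m g sin θ + μ_s N = 530 + 0.56×1770 = 1520 N.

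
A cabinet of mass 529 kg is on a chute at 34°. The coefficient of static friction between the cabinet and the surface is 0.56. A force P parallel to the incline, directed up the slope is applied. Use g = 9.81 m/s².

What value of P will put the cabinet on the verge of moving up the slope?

At impending motion up the slope, friction acts down-slope at its limit: f = μ_s N.
P is parallel to the surface, so N = m g cos θ = 4300 N.
Along the incline: P = m g sin θ + μ_s N = 2900 + 0.56×4300 = 5310 N.

P ≈ 5310 N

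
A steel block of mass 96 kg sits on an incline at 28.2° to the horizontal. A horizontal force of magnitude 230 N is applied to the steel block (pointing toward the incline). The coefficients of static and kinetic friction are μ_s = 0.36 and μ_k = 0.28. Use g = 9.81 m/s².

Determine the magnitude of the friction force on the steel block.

Resolve perpendicular to the incline: N = m g cos θ + P sin θ = 96×9.81×cos 28.2° + 230×sin 28.2° = 938.7 N.
Parallel to the incline: P cos θ − m g sin θ = 202.7 − 445 = -242.3 N; the friction needed to balance this is 242.3 N acting up the slope.
The limit of static friction is μ_s N = 337.9 N.
Since 242.3 N is within the 337.9 N limit, the steel block stays put and friction is exactly 242 N.

f ≈ 242 N (up the incline)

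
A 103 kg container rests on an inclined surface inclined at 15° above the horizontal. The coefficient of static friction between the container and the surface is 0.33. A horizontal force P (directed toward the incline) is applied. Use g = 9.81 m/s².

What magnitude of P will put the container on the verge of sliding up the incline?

P ≈ 663 N

At impending motion up the slope, friction acts down-slope at its limit: f = μ_s N.
Perpendicular to the incline: N = m g cos θ + P sin θ.
Along the incline: P cos θ = m g sin θ + μ_s N = m g sin θ + μ_s (m g cos θ + P sin θ).
Solving, P (cos θ − μ_s sin θ) = m g (sin θ + μ_s cos θ), so P = 103×9.81×(sin 15° + 0.33 cos 15°)/(cos 15° − 0.33 sin 15°) = 1010×0.5776/0.8805 = 663 N.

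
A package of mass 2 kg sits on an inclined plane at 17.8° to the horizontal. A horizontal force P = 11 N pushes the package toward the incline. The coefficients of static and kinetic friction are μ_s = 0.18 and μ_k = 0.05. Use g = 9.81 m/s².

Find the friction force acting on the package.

f ≈ 1.1 N (down the incline)

Normal direction: N = m g cos θ + P sin θ = 22.04 N.
Along the incline, the net driving force (taking up-slope positive) is P cos θ − m g sin θ = 10.47 − 5.998 = 4.476 N, so equilibrium requires friction f = -4.476 N (down-slope).
Maximum static friction: μ_s N = 0.18 × 22.04 = 3.968 N.
The required 4.476 N exceeds the static limit, so the package slides up-slope and f = μ_k N = 0.05×22.04 = 1.1 N.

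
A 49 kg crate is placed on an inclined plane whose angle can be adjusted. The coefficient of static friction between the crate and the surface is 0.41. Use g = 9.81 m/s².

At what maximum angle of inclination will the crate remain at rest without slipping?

θ_max ≈ 22.3°

At the slip threshold, m g sin θ = μ_s · m g cos θ, so tan θ = μ_s.
θ_max = arctan(0.41) = 22.3°.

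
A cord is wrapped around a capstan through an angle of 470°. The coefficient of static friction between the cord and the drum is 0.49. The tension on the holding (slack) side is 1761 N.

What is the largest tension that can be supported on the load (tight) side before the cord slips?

T_max ≈ 98000 N

At impending slip the capstan equation gives T₂/T₁ = e^{μβ} with β in radians.
β = 470° × π/180 = 8.203 rad.
e^{μβ} = e^{0.49×8.203} = 55.67.
T₂ = T₁ · e^{μβ} = 1761 × 55.67 = 98000 N.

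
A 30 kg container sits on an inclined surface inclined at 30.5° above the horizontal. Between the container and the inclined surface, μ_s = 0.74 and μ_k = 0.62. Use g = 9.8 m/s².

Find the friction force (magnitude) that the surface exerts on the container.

f ≈ 149 N (up the incline)

Perpendicular to the surface, N = m g cos θ = 30·9.8·cos 30.5° = 253.3 N.
For equilibrium along the incline, friction must balance the weight component: f = m g sin θ = 149.2 N up the slope.
Static friction can supply at most μ_s N = 187.5 N.
Since |149.2| ≤ 187.5 N, no slip — friction simply equals what equilibrium demands.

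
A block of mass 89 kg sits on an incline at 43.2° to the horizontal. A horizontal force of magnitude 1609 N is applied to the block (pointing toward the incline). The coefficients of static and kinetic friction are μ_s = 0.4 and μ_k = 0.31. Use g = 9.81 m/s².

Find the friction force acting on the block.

Normal direction: N = m g cos θ + P sin θ = 1738 N.
Along the incline, the net driving force (taking up-slope positive) is P cos θ − m g sin θ = 1173 − 597.7 = 575.2 N, so equilibrium requires friction f = -575.2 N (down-slope).
Maximum static friction: μ_s N = 0.4 × 1738 = 695.2 N.
|f_req| = 575.2 ≤ 695.2 N → the block is in equilibrium; friction equals the required value.

f ≈ 575 N (down the incline)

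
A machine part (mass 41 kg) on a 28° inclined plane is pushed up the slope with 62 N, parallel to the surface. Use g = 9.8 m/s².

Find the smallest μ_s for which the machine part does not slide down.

μ_s,min ≈ 0.357

N = m g cos θ = 354.8 N.
Friction must make up the shortfall along the incline: f = m g sin θ − P = 188.6 − 62 = 126.6 N.
At the threshold f = μ_s N, so μ_s,min = 126.6/354.8 = 0.357.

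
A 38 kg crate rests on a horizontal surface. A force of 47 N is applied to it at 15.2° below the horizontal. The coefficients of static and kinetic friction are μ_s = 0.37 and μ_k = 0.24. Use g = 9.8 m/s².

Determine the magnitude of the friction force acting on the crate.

The vertical component of P adds to the normal force: N = m g + P sin α = 372.4 + 12.32 = 384.7 N.
For equilibrium, f = P cos α = 47×cos 15.2° = 45.36 N.
The static-friction limit is μ_s N = 142.3 N.
Since 45.36 N does not exceed the limit, the crate stays at rest and f = 45.4 N.

f ≈ 45.4 N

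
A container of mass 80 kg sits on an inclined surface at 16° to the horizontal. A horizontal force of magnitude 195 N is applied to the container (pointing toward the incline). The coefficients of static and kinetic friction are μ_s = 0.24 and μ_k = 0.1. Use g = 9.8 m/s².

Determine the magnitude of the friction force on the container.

Resolve perpendicular to the incline: N = m g cos θ + P sin θ = 80×9.8×cos 16° + 195×sin 16° = 807.4 N.
Parallel to the incline: P cos θ − m g sin θ = 187.4 − 216.1 = -28.65 N; the friction needed to balance this is 28.65 N acting up the slope.
The limit of static friction is μ_s N = 193.8 N.
Since 28.65 N is within the 193.8 N limit, the container stays put and friction is exactly 28.7 N.

f ≈ 28.7 N (up the incline)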